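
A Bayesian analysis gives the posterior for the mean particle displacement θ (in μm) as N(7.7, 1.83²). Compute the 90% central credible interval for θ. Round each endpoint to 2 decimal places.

The posterior is symmetric, so the 90% equal-tailed interval is θ = 7.7 ± z·1.83 with z = 1.645.
Half-width: 1.645 × 1.83 = 3.01.
7.7 − 3.01 = 4.69; 7.7 + 3.01 = 10.71.

[4.69, 10.71]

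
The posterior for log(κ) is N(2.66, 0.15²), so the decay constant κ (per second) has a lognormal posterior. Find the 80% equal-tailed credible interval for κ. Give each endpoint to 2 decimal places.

On the log scale the 80% interval is 2.66 ± 1.282 × 0.15 = [2.4678, 2.8522].
Exponentiate: [e^2.4678, e^2.8522] = [11.80, 17.33].

[11.80, 17.33]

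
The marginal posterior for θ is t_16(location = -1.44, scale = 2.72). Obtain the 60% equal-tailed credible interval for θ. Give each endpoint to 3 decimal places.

[-3.792, 0.912]

The t_16 distribution is symmetric; the 60% interval is -1.44 ± t·2.72 with t_{0.8,16} = 0.865.
Half-width: 0.865 × 2.72 = 2.352.
-1.44 − 2.352 = -3.792; -1.44 + 2.352 = 0.912.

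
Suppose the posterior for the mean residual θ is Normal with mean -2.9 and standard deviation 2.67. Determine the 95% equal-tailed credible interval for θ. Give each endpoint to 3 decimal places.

[-8.133, 2.333]

The posterior is symmetric, so the 95% equal-tailed interval is θ = -2.9 ± z·2.67 with z = 1.960.
Half-width: 1.960 × 2.67 = 5.233.
-2.9 − 5.233 = -8.133; -2.9 + 5.233 = 2.333.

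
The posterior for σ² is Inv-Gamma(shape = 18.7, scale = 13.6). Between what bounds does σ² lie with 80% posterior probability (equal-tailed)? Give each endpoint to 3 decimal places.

Inverse-Gamma(18.7, 13.6) quantiles: F⁻¹(0.1) and F⁻¹(0.9).
Equivalently, 1/σ² ~ Gamma(18.7, rate = 13.6); invert its 0.9 and 0.1 quantiles.
Posterior mean ≈ 0.768, SD ≈ 0.188; a Normal approximation gives roughly [0.527, 1.009].
Exact: lower = 0.557; upper = 1.014.

[0.557, 1.014]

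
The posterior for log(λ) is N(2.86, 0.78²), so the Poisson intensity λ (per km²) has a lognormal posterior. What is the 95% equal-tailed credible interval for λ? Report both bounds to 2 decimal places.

On the log scale the 95% interval is 2.86 ± 1.960 × 0.78 = [1.3312, 4.3888].
Exponentiate: [e^1.3312, e^4.3888] = [3.79, 80.54].

[3.79, 80.54]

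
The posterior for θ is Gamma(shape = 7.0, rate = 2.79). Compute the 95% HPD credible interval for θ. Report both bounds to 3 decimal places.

[0.842, 4.395]

The posterior is unimodal and skewed, so the HPD interval has equal density at both endpoints and is the shortest 95% interval.
Solving f(0.842) = f(4.395) with F(4.395) − F(0.842) = 0.95 gives [0.842, 4.395].
For comparison, the equal-tailed interval is [1.009, 4.681]; the HPD is narrower and shifted toward the mode.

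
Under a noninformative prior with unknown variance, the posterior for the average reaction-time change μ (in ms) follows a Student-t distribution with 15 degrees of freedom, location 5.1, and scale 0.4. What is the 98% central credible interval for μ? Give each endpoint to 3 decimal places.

The t_15 distribution is symmetric; the 98% interval is 5.1 ± t·0.4 with t_{0.99,15} = 2.602.
Half-width: 2.602 × 0.4 = 1.041.
5.1 − 1.041 = 4.059; 5.1 + 1.041 = 6.141.

[4.059, 6.141]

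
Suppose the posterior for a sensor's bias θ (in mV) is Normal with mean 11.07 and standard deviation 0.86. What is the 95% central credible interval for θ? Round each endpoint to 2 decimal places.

[9.38, 12.76]

The posterior is symmetric, so the 95% equal-tailed interval is θ = 11.07 ± z·0.86 with z = 1.960.
Half-width: 1.960 × 0.86 = 1.69.
11.07 − 1.69 = 9.38; 11.07 + 1.69 = 12.76.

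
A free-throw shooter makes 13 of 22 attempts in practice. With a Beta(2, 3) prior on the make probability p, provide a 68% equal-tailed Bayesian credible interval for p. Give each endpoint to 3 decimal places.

Posterior: Beta(2+13, 3+9) = Beta(15, 12).
Equal-tailed 68% interval: the 0.16 and 0.84 quantiles of Beta(15, 12).
Posterior mean ≈ 0.556, SD ≈ 0.094; a Normal approximation gives roughly [0.462, 0.649].
Exact: F⁻¹(0.16) = 0.460; F⁻¹(0.84) = 0.651.

[0.460, 0.651]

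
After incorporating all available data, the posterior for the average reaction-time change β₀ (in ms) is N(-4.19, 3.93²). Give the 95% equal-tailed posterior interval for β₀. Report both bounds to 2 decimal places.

[-11.89, 3.51]

The posterior is symmetric, so the 95% equal-tailed interval is β₀ = -4.19 ± z·3.93 with z = 1.960.
Half-width: 1.960 × 3.93 = 7.70.
-4.19 − 7.70 = -11.89; -4.19 + 7.70 = 3.51.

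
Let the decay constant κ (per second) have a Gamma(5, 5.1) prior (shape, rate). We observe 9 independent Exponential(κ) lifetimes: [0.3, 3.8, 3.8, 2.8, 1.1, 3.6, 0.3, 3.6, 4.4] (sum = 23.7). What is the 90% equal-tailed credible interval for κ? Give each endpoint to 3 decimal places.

[0.294, 0.718]

Posterior: Gamma(5+9, 5.1+23.7) = Gamma(14, 28.8) (shape, rate).
Equal-tailed 90% interval: Gamma(14, 28.8) quantiles at 0.05 and 0.95.
Posterior mean ≈ 0.486, SD ≈ 0.130; a Normal approximation gives roughly [0.272, 0.700].
Exact: lower = 0.294; upper = 0.718.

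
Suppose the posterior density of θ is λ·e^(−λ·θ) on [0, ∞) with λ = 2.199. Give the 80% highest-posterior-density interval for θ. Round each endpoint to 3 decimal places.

The exponential density is strictly decreasing on [0, ∞), so the HPD interval is anchored at 0: [0, q] with P(θ ≤ q) = 0.80.
q = −ln(1 − 0.80) / 2.199 = 1.6094 / 2.199 = 0.732.

[0.000, 0.732]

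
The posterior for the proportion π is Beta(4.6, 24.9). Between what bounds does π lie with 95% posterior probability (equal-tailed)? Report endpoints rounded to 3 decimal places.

Posterior: Beta(4.6, 24.9).
Equal-tailed 95% interval: the 0.025 and 0.975 quantiles of Beta(4.6, 24.9).
Posterior mean ≈ 0.156, SD ≈ 0.066; a Normal approximation gives roughly [0.027, 0.285].
Exact: F⁻¹(0.025) = 0.051; F⁻¹(0.975) = 0.304.

[0.051, 0.304]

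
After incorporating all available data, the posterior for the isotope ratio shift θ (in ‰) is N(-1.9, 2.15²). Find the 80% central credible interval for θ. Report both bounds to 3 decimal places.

[-4.655, 0.855]

The posterior is symmetric, so the 80% equal-tailed interval is θ = -1.9 ± z·2.15 with z = 1.282.
Half-width: 1.282 × 2.15 = 2.755.
-1.9 − 2.755 = -4.655; -1.9 + 2.755 = 0.855.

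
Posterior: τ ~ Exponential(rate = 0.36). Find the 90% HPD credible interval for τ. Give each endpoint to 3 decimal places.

The exponential density is strictly decreasing on [0, ∞), so the HPD interval is anchored at 0: [0, q] with P(τ ≤ q) = 0.90.
q = −ln(1 − 0.90) / 0.36 = 2.3026 / 0.36 = 6.396.

[0.000, 6.396]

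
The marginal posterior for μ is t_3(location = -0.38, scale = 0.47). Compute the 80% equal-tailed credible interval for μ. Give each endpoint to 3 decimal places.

The t_3 distribution is symmetric; the 80% interval is -0.38 ± t·0.47 with t_{0.9,3} = 1.638.
Half-width: 1.638 × 0.47 = 0.770.
-0.38 − 0.770 = -1.150; -0.38 + 0.770 = 0.390.

[-1.150, 0.390]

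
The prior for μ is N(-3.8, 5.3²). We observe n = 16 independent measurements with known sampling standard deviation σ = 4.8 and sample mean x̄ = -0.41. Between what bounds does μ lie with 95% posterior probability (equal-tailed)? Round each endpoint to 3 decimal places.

Posterior precision = 1/5.3² + 16/4.8² = 0.0356 + 0.6944 = 0.7300, so posterior SD = 1.1704.
Posterior mean = (-3.8/5.3² + 16·-0.41/4.8²) / 0.7300 = -0.5753.
Interval: -0.5753 ± 1.960 × 1.1704 → [-2.869, 1.719].

[-2.869, 1.719]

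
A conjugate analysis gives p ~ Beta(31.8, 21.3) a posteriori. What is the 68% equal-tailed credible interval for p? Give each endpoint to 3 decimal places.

[0.532, 0.666]

Posterior: Beta(31.8, 21.3).
Equal-tailed 68% interval: the 0.16 and 0.84 quantiles of Beta(31.8, 21.3).
Posterior mean ≈ 0.599, SD ≈ 0.067; a Normal approximation gives roughly [0.533, 0.665].
Exact: F⁻¹(0.16) = 0.532; F⁻¹(0.84) = 0.666.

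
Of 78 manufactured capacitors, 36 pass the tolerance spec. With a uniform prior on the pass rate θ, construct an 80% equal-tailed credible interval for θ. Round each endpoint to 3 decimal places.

Posterior: Beta(1+36, 1+42) = Beta(37, 43).
Equal-tailed 80% interval: the 0.1 and 0.9 quantiles of Beta(37, 43).
Posterior mean ≈ 0.463, SD ≈ 0.055; a Normal approximation gives roughly [0.392, 0.533].
Exact: F⁻¹(0.1) = 0.391; F⁻¹(0.9) = 0.534.

[0.391, 0.534]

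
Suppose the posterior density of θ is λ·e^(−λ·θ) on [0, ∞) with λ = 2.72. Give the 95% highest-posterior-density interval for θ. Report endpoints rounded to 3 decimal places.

The exponential density is strictly decreasing on [0, ∞), so the HPD interval is anchored at 0: [0, q] with P(θ ≤ q) = 0.95.
q = −ln(1 − 0.95) / 2.72 = 2.9957 / 2.72 = 1.101.

[0.000, 1.101]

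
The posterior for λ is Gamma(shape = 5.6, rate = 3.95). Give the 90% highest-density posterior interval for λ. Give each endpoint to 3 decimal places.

[0.475, 2.324]

The posterior is unimodal and skewed, so the HPD interval has equal density at both endpoints and is the shortest 90% interval.
Solving f(0.475) = f(2.324) with F(2.324) − F(0.475) = 0.90 gives [0.475, 2.324].
For comparison, the equal-tailed interval is [0.595, 2.525]; the HPD is narrower and shifted toward the mode.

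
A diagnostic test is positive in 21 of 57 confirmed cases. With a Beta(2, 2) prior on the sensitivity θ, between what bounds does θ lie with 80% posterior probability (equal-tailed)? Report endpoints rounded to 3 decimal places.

[0.299, 0.457]

Posterior: Beta(2+21, 2+36) = Beta(23, 38).
Equal-tailed 80% interval: the 0.1 and 0.9 quantiles of Beta(23, 38).
Posterior mean ≈ 0.377, SD ≈ 0.062; a Normal approximation gives roughly [0.298, 0.456].
Exact: F⁻¹(0.1) = 0.299; F⁻¹(0.9) = 0.457.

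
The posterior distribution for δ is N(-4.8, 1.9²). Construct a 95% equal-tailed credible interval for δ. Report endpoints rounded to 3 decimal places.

[-8.524, -1.076]

The posterior is symmetric, so the 95% equal-tailed interval is δ = -4.8 ± z·1.9 with z = 1.960.
Half-width: 1.960 × 1.9 = 3.724.
-4.8 − 3.724 = -8.524; -4.8 + 3.724 = -1.076.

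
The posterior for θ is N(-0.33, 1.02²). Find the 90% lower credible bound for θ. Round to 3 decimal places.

-1.637

Need L with P(θ ≥ L) = 0.90: L = -0.33 − z_{0.1}·1.02.
z = 1.282; L = -0.33 − 1.282 × 1.02 = -1.637.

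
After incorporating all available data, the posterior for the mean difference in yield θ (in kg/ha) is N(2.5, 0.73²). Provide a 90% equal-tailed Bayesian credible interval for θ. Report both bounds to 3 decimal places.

[1.299, 3.701]

The posterior is symmetric, so the 90% equal-tailed interval is θ = 2.5 ± z·0.73 with z = 1.645.
Half-width: 1.645 × 0.73 = 1.201.
2.5 − 1.201 = 1.299; 2.5 + 1.201 = 3.701.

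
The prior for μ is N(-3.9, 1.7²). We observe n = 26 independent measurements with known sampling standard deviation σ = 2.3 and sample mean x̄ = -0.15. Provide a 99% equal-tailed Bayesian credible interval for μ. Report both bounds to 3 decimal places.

Posterior precision = 1/1.7² + 26/2.3² = 0.3460 + 4.9149 = 5.2610, so posterior SD = 0.4360.
Posterior mean = (-3.9/1.7² + 26·-0.15/2.3²) / 5.2610 = -0.3966.
Interval: -0.3966 ± 2.576 × 0.4360 → [-1.520, 0.726].

[-1.520, 0.726]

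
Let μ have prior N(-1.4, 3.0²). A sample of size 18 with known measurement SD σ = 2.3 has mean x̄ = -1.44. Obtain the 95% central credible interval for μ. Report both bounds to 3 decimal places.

Posterior precision = 1/3.0² + 18/2.3² = 0.1111 + 3.4026 = 3.5138, so posterior SD = 0.5335.
Posterior mean = (-1.4/3.0² + 18·-1.44/2.3²) / 3.5138 = -1.4387.
Interval: -1.4387 ± 1.960 × 0.5335 → [-2.484, -0.393].

[-2.484, -0.393]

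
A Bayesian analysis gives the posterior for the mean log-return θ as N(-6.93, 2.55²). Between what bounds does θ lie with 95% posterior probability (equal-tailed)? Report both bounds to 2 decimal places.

The posterior is symmetric, so the 95% equal-tailed interval is θ = -6.93 ± z·2.55 with z = 1.960.
Half-width: 1.960 × 2.55 = 5.00.
-6.93 − 5.00 = -11.93; -6.93 + 5.00 = -1.93.

[-11.93, -1.93]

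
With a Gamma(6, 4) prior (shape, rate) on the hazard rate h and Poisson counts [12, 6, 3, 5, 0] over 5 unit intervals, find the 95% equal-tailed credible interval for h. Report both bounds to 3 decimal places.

[2.432, 4.889]

Posterior: Gamma(6+26, 4+5) = Gamma(32, 9) (shape, rate).
Equal-tailed 95% interval: Gamma(32, 9) quantiles at 0.025 and 0.975.
Posterior mean ≈ 3.556, SD ≈ 0.629; a Normal approximation gives roughly [2.324, 4.787].
Exact: lower = 2.432; upper = 4.889.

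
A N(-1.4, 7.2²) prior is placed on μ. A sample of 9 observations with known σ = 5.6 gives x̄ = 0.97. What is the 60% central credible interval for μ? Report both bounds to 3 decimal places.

[-0.700, 2.341]

Posterior precision = 1/7.2² + 9/5.6² = 0.0193 + 0.2870 = 0.3063, so posterior SD = 1.8069.
Posterior mean = (-1.4/7.2² + 9·0.97/5.6²) / 0.3063 = 0.8207.
Interval: 0.8207 ± 0.842 × 1.8069 → [-0.700, 2.341].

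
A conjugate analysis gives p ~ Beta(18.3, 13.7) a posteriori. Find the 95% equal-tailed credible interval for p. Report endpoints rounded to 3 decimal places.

[0.400, 0.735]

Posterior: Beta(18.3, 13.7).
Equal-tailed 95% interval: the 0.025 and 0.975 quantiles of Beta(18.3, 13.7).
Posterior mean ≈ 0.572, SD ≈ 0.086; a Normal approximation gives roughly [0.403, 0.741].
Exact: F⁻¹(0.025) = 0.400; F⁻¹(0.975) = 0.735.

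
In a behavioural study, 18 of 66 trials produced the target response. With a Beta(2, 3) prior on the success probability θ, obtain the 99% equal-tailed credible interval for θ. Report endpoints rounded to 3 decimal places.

Posterior: Beta(2+18, 3+48) = Beta(20, 51).
Equal-tailed 99% interval: the 0.005 and 0.995 quantiles of Beta(20, 51).
Posterior mean ≈ 0.282, SD ≈ 0.053; a Normal approximation gives roughly [0.145, 0.418].
Exact: F⁻¹(0.005) = 0.158; F⁻¹(0.995) = 0.428.

[0.158, 0.428]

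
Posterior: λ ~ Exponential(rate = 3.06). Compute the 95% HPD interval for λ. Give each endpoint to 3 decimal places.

The exponential density is strictly decreasing on [0, ∞), so the HPD interval is anchored at 0: [0, q] with P(λ ≤ q) = 0.95.
q = −ln(1 − 0.95) / 3.06 = 2.9957 / 3.06 = 0.979.

[0.000, 0.979]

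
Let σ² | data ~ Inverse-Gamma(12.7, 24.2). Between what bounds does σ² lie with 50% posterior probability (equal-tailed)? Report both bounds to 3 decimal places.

[1.625, 2.384]

Inverse-Gamma(12.7, 24.2) quantiles: F⁻¹(0.25) and F⁻¹(0.75).
Equivalently, 1/σ² ~ Gamma(12.7, rate = 24.2); invert its 0.75 and 0.25 quantiles.
Posterior mean ≈ 2.068, SD ≈ 0.632; a Normal approximation gives roughly [1.642, 2.495].
Exact: lower = 1.625; upper = 2.384.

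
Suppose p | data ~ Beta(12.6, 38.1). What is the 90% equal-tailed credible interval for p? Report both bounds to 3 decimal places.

Posterior: Beta(12.6, 38.1).
Equal-tailed 90% interval: the 0.05 and 0.95 quantiles of Beta(12.6, 38.1).
Posterior mean ≈ 0.249, SD ≈ 0.060; a Normal approximation gives roughly [0.150, 0.347].
Exact: F⁻¹(0.05) = 0.156; F⁻¹(0.95) = 0.353.

[0.156, 0.353]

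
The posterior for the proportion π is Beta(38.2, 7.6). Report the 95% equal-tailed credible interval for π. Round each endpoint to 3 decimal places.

Posterior: Beta(38.2, 7.6).
Equal-tailed 95% interval: the 0.025 and 0.975 quantiles of Beta(38.2, 7.6).
Posterior mean ≈ 0.834, SD ≈ 0.054; a Normal approximation gives roughly [0.727, 0.941].
Exact: F⁻¹(0.025) = 0.715; F⁻¹(0.975) = 0.926.

[0.715, 0.926]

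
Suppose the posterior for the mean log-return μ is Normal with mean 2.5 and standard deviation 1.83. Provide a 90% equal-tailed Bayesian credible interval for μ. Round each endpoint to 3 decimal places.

[-0.510, 5.510]

The posterior is symmetric, so the 90% equal-tailed interval is μ = 2.5 ± z·1.83 with z = 1.645.
Half-width: 1.645 × 1.83 = 3.010.
2.5 − 3.010 = -0.510; 2.5 + 3.010 = 5.510.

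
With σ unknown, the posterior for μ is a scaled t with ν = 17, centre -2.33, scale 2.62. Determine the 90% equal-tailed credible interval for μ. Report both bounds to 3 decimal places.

[-6.888, 2.228]

The t_17 distribution is symmetric; the 90% interval is -2.33 ± t·2.62 with t_{0.95,17} = 1.740.
Half-width: 1.740 × 2.62 = 4.558.
-2.33 − 4.558 = -6.888; -2.33 + 4.558 = 2.228.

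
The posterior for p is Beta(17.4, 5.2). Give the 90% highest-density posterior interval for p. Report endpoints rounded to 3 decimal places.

The posterior is unimodal and skewed, so the HPD interval has equal density at both endpoints and is the shortest 90% interval.
Solving f(0.634) = f(0.911) with F(0.911) − F(0.634) = 0.90 gives [0.634, 0.911].
For comparison, the equal-tailed interval is [0.614, 0.898]; the HPD is narrower and shifted toward the mode.

[0.634, 0.911]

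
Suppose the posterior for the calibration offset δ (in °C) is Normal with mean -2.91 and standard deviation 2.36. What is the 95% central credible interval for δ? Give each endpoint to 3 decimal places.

[-7.536, 1.716]

The posterior is symmetric, so the 95% equal-tailed interval is δ = -2.91 ± z·2.36 with z = 1.960.
Half-width: 1.960 × 2.36 = 4.626.
-2.91 − 4.626 = -7.536; -2.91 + 4.626 = 1.716.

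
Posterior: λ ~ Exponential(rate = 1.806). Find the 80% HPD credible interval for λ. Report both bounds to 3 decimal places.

[0.000, 0.891]

The exponential density is strictly decreasing on [0, ∞), so the HPD interval is anchored at 0: [0, q] with P(λ ≤ q) = 0.80.
q = −ln(1 − 0.80) / 1.806 = 1.6094 / 1.806 = 0.891.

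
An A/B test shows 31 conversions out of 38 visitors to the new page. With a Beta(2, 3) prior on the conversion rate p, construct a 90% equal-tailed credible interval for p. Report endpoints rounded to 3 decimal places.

[0.656, 0.865]

Posterior: Beta(2+31, 3+7) = Beta(33, 10).
Equal-tailed 90% interval: the 0.05 and 0.95 quantiles of Beta(33, 10).
Posterior mean ≈ 0.767, SD ≈ 0.064; a Normal approximation gives roughly [0.663, 0.872].
Exact: F⁻¹(0.05) = 0.656; F⁻¹(0.95) = 0.865.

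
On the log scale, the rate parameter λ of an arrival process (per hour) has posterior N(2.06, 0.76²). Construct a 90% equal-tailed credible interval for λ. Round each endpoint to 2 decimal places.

On the log scale the 90% interval is 2.06 ± 1.645 × 0.76 = [0.8099, 3.3101].
Exponentiate: [e^0.8099, e^3.3101] = [2.25, 27.39].

[2.25, 27.39]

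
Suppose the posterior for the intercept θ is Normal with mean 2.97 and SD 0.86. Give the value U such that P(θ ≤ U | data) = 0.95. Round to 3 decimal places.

Need U with P(θ ≤ U) = 0.95: U = 2.97 + z_{0.05}·0.86.
z = 1.645; U = 2.97 + 1.645 × 0.86 = 4.385.

4.385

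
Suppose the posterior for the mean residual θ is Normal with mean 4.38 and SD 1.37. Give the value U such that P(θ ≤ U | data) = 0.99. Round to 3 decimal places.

Need U with P(θ ≤ U) = 0.99: U = 4.38 + z_{0.01}·1.37.
z = 2.326; U = 4.38 + 2.326 × 1.37 = 7.567.

7.567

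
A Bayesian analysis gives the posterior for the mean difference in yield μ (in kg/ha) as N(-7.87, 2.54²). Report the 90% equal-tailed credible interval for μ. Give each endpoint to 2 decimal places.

The posterior is symmetric, so the 90% equal-tailed interval is μ = -7.87 ± z·2.54 with z = 1.645.
Half-width: 1.645 × 2.54 = 4.18.
-7.87 − 4.18 = -12.05; -7.87 + 4.18 = -3.69.

[-12.05, -3.69]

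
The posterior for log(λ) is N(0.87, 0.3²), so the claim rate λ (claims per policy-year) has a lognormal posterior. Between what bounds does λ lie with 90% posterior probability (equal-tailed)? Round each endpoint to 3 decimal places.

On the log scale the 90% interval is 0.87 ± 1.645 × 0.3 = [0.3765, 1.3635].
Exponentiate: [e^0.3765, e^1.3635] = [1.457, 3.910].

[1.457, 3.910]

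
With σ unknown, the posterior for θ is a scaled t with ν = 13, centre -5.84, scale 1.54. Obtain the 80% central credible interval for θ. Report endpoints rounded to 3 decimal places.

The t_13 distribution is symmetric; the 80% interval is -5.84 ± t·1.54 with t_{0.9,13} = 1.350.
Half-width: 1.350 × 1.54 = 2.079.
-5.84 − 2.079 = -7.919; -5.84 + 2.079 = -3.761.

[-7.919, -3.761]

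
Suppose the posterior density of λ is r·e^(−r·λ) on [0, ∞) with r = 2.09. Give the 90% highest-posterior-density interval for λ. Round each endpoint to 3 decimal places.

[0.000, 1.102]

The exponential density is strictly decreasing on [0, ∞), so the HPD interval is anchored at 0: [0, q] with P(λ ≤ q) = 0.90.
q = −ln(1 − 0.90) / 2.09 = 2.3026 / 2.09 = 1.102.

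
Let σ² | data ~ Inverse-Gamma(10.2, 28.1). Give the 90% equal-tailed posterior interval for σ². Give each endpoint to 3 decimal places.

[1.761, 5.042]

Inverse-Gamma(10.2, 28.1) quantiles: F⁻¹(0.05) and F⁻¹(0.95).
Equivalently, 1/σ² ~ Gamma(10.2, rate = 28.1); invert its 0.95 and 0.05 quantiles.
Posterior mean ≈ 3.054, SD ≈ 1.067; a Normal approximation gives roughly [1.300, 4.809].
Exact: lower = 1.761; upper = 5.042.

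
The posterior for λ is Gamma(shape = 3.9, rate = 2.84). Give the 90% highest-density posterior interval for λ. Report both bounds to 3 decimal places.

The posterior is unimodal and skewed, so the HPD interval has equal density at both endpoints and is the shortest 90% interval.
Solving f(0.311) = f(2.395) with F(2.395) − F(0.311) = 0.90 gives [0.311, 2.395].
For comparison, the equal-tailed interval is [0.461, 2.680]; the HPD is narrower and shifted toward the mode.

[0.311, 2.395]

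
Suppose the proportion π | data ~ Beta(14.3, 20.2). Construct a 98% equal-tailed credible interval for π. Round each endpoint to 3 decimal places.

Posterior: Beta(14.3, 20.2).
Equal-tailed 98% interval: the 0.01 and 0.99 quantiles of Beta(14.3, 20.2).
Posterior mean ≈ 0.414, SD ≈ 0.083; a Normal approximation gives roughly [0.222, 0.607].
Exact: F⁻¹(0.01) = 0.233; F⁻¹(0.99) = 0.611.

[0.233, 0.611]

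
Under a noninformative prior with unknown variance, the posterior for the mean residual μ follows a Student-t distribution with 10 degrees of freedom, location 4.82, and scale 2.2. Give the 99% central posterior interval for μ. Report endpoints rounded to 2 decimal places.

The t_10 distribution is symmetric; the 99% interval is 4.82 ± t·2.2 with t_{0.995,10} = 3.169.
Half-width: 3.169 × 2.2 = 6.97.
4.82 − 6.97 = -2.15; 4.82 + 6.97 = 11.79.

[-2.15, 11.79]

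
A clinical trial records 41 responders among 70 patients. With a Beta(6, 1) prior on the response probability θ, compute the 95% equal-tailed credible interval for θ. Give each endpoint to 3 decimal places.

[0.500, 0.716]

Posterior: Beta(6+41, 1+29) = Beta(47, 30).
Equal-tailed 95% interval: the 0.025 and 0.975 quantiles of Beta(47, 30).
Posterior mean ≈ 0.610, SD ≈ 0.055; a Normal approximation gives roughly [0.502, 0.719].
Exact: F⁻¹(0.025) = 0.500; F⁻¹(0.975) = 0.716.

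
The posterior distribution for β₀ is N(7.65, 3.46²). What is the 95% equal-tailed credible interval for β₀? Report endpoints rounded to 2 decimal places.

The posterior is symmetric, so the 95% equal-tailed interval is β₀ = 7.65 ± z·3.46 with z = 1.960.
Half-width: 1.960 × 3.46 = 6.78.
7.65 − 6.78 = 0.87; 7.65 + 6.78 = 14.43.

[0.87, 14.43]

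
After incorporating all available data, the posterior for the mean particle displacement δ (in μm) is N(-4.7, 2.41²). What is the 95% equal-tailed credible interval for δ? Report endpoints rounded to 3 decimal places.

The posterior is symmetric, so the 95% equal-tailed interval is δ = -4.7 ± z·2.41 with z = 1.960.
Half-width: 1.960 × 2.41 = 4.724.
-4.7 − 4.724 = -9.424; -4.7 + 4.724 = 0.024.

[-9.424, 0.024]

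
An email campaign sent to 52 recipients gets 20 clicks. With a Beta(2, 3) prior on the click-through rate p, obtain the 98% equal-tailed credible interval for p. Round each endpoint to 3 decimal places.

Posterior: Beta(2+20, 3+32) = Beta(22, 35).
Equal-tailed 98% interval: the 0.01 and 0.99 quantiles of Beta(22, 35).
Posterior mean ≈ 0.386, SD ≈ 0.064; a Normal approximation gives roughly [0.237, 0.535].
Exact: F⁻¹(0.01) = 0.245; F⁻¹(0.99) = 0.539.

[0.245, 0.539]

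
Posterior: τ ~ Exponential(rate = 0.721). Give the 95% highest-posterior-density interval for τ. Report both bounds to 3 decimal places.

[0.000, 4.155]

The exponential density is strictly decreasing on [0, ∞), so the HPD interval is anchored at 0: [0, q] with P(τ ≤ q) = 0.95.
q = −ln(1 − 0.95) / 0.721 = 2.9957 / 0.721 = 4.155.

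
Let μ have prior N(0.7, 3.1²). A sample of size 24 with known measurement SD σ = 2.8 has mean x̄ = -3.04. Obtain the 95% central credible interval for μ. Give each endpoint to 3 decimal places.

Posterior precision = 1/3.1² + 24/2.8² = 0.1041 + 3.0612 = 3.1653, so posterior SD = 0.5621.
Posterior mean = (0.7/3.1² + 24·-3.04/2.8²) / 3.1653 = -2.9170.
Interval: -2.9170 ± 1.960 × 0.5621 → [-4.019, -1.815].

[-4.019, -1.815]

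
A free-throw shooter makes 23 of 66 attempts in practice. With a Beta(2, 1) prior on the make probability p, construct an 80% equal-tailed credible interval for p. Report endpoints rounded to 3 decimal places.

[0.289, 0.437]

Posterior: Beta(2+23, 1+43) = Beta(25, 44).
Equal-tailed 80% interval: the 0.1 and 0.9 quantiles of Beta(25, 44).
Posterior mean ≈ 0.362, SD ≈ 0.057; a Normal approximation gives roughly [0.289, 0.436].
Exact: F⁻¹(0.1) = 0.289; F⁻¹(0.9) = 0.437.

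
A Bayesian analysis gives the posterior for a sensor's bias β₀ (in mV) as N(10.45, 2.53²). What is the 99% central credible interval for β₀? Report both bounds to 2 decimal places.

[3.93, 16.97]

The posterior is symmetric, so the 99% equal-tailed interval is β₀ = 10.45 ± z·2.53 with z = 2.576.
Half-width: 2.576 × 2.53 = 6.52.
10.45 − 6.52 = 3.93; 10.45 + 6.52 = 16.97.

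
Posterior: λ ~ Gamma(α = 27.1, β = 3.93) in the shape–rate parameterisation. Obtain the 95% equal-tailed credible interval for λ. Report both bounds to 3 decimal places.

[4.548, 9.724]

Posterior: Gamma(shape 27.1, rate 3.93).
Equal-tailed 95% interval: Gamma(27.1, 3.93) quantiles at 0.025 and 0.975.
Posterior mean ≈ 6.896, SD ≈ 1.325; a Normal approximation gives roughly [4.299, 9.492].
Exact: lower = 4.548; upper = 9.724.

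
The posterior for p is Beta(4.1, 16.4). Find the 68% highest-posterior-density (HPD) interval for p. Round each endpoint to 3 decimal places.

[0.095, 0.262]

The posterior is unimodal and skewed, so the HPD interval has equal density at both endpoints and is the shortest 68% interval.
Solving f(0.095) = f(0.262) with F(0.262) − F(0.095) = 0.68 gives [0.095, 0.262].
For comparison, the equal-tailed interval is [0.114, 0.286]; the HPD is narrower and shifted toward the mode.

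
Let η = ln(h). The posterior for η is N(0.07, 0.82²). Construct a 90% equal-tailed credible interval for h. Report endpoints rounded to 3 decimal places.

On the log scale the 90% interval is 0.07 ± 1.645 × 0.82 = [-1.2788, 1.4188].
Exponentiate: [e^-1.2788, e^1.4188] = [0.278, 4.132].

[0.278, 4.132]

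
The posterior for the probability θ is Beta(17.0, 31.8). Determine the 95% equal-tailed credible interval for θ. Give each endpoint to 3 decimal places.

[0.223, 0.486]

Posterior: Beta(17.0, 31.8).
Equal-tailed 95% interval: the 0.025 and 0.975 quantiles of Beta(17.0, 31.8).
Posterior mean ≈ 0.348, SD ≈ 0.068; a Normal approximation gives roughly [0.216, 0.481].
Exact: F⁻¹(0.025) = 0.223; F⁻¹(0.975) = 0.486.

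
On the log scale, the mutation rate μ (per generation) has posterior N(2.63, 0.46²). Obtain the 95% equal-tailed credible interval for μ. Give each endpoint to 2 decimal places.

[5.63, 34.18]

On the log scale the 95% interval is 2.63 ± 1.960 × 0.46 = [1.7284, 3.5316].
Exponentiate: [e^1.7284, e^3.5316] = [5.63, 34.18].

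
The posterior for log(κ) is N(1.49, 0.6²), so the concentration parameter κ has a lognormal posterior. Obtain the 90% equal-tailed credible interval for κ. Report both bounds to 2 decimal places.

[1.65, 11.90]

On the log scale the 90% interval is 1.49 ± 1.645 × 0.6 = [0.5031, 2.4769].
Exponentiate: [e^0.5031, e^2.4769] = [1.65, 11.90].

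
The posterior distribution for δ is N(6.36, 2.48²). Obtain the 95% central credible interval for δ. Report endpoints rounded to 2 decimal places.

[1.50, 11.22]

The posterior is symmetric, so the 95% equal-tailed interval is δ = 6.36 ± z·2.48 with z = 1.960.
Half-width: 1.960 × 2.48 = 4.86.
6.36 − 4.86 = 1.50; 6.36 + 4.86 = 11.22.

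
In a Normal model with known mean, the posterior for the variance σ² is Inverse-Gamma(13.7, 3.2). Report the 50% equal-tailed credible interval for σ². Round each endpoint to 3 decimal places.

Inverse-Gamma(13.7, 3.2) quantiles: F⁻¹(0.25) and F⁻¹(0.75).
Equivalently, 1/σ² ~ Gamma(13.7, rate = 3.2); invert its 0.75 and 0.25 quantiles.
Posterior mean ≈ 0.252, SD ≈ 0.074; a Normal approximation gives roughly [0.202, 0.302].
Exact: lower = 0.200; upper = 0.289.

[0.200, 0.289]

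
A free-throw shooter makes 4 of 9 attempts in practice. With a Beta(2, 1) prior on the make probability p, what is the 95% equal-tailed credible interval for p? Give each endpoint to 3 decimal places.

[0.234, 0.766]

Posterior: Beta(2+4, 1+5) = Beta(6, 6).
Equal-tailed 95% interval: the 0.025 and 0.975 quantiles of Beta(6, 6).
Posterior mean ≈ 0.500, SD ≈ 0.139; a Normal approximation gives roughly [0.228, 0.772].
Exact: F⁻¹(0.025) = 0.234; F⁻¹(0.975) = 0.766.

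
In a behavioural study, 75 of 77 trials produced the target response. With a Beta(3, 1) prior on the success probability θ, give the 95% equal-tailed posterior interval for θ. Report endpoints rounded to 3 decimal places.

[0.913, 0.992]

Posterior: Beta(3+75, 1+2) = Beta(78, 3).
Equal-tailed 95% interval: the 0.025 and 0.975 quantiles of Beta(78, 3).
Posterior mean ≈ 0.963, SD ≈ 0.021; a Normal approximation gives roughly [0.922, 1.004].
Exact: F⁻¹(0.025) = 0.913; F⁻¹(0.975) = 0.992.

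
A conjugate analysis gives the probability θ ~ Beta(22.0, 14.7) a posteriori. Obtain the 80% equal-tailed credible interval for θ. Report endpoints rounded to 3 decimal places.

Posterior: Beta(22.0, 14.7).
Equal-tailed 80% interval: the 0.1 and 0.9 quantiles of Beta(22.0, 14.7).
Posterior mean ≈ 0.599, SD ≈ 0.080; a Normal approximation gives roughly [0.497, 0.702].
Exact: F⁻¹(0.1) = 0.495; F⁻¹(0.9) = 0.701.

[0.495, 0.701]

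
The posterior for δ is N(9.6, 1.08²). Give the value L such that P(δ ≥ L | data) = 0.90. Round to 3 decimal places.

8.216

Need L with P(δ ≥ L) = 0.90: L = 9.6 − z_{0.1}·1.08.
z = 1.282; L = 9.6 − 1.282 × 1.08 = 8.216.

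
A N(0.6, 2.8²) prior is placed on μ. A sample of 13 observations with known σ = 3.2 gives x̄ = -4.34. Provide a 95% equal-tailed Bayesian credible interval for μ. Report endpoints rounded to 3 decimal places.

Posterior precision = 1/2.8² + 13/3.2² = 0.1276 + 1.2695 = 1.3971, so posterior SD = 0.8460.
Posterior mean = (0.6/2.8² + 13·-4.34/3.2²) / 1.3971 = -3.8890.
Interval: -3.8890 ± 1.960 × 0.8460 → [-5.547, -2.231].

[-5.547, -2.231]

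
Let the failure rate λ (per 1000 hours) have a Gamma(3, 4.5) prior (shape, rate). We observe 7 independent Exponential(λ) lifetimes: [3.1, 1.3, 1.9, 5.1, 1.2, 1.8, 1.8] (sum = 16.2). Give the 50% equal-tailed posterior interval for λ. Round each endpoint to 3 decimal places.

[0.373, 0.576]

Posterior: Gamma(3+7, 4.5+16.2) = Gamma(10, 20.7) (shape, rate).
Equal-tailed 50% interval: Gamma(10, 20.7) quantiles at 0.25 and 0.75.
Posterior mean ≈ 0.483, SD ≈ 0.153; a Normal approximation gives roughly [0.380, 0.586].
Exact: lower = 0.373; upper = 0.576.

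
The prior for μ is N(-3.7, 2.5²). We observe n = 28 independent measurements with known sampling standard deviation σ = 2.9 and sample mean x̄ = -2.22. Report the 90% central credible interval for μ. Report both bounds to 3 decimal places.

Posterior precision = 1/2.5² + 28/2.9² = 0.1600 + 3.3294 = 3.4894, so posterior SD = 0.5353.
Posterior mean = (-3.7/2.5² + 28·-2.22/2.9²) / 3.4894 = -2.2879.
Interval: -2.2879 ± 1.645 × 0.5353 → [-3.168, -1.407].

[-3.168, -1.407]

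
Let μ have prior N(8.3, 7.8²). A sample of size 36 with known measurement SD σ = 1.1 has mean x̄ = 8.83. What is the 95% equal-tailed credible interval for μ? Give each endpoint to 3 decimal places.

[8.470, 9.189]

Posterior precision = 1/7.8² + 36/1.1² = 0.0164 + 29.7521 = 29.7685, so posterior SD = 0.1833.
Posterior mean = (8.3/7.8² + 36·8.83/1.1²) / 29.7685 = 8.8297.
Interval: 8.8297 ± 1.960 × 0.1833 → [8.470, 9.189].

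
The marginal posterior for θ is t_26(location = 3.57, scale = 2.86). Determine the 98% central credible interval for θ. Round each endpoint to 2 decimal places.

[-3.52, 10.66]

The t_26 distribution is symmetric; the 98% interval is 3.57 ± t·2.86 with t_{0.99,26} = 2.479.
Half-width: 2.479 × 2.86 = 7.09.
3.57 − 7.09 = -3.52; 3.57 + 7.09 = 10.66.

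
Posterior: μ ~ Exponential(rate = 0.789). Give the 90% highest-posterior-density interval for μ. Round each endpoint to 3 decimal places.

[0.000, 2.918]

The exponential density is strictly decreasing on [0, ∞), so the HPD interval is anchored at 0: [0, q] with P(μ ≤ q) = 0.90.
q = −ln(1 − 0.90) / 0.789 = 2.3026 / 0.789 = 2.918.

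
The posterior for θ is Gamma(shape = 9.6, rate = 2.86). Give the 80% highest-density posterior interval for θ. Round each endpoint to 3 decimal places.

The posterior is unimodal and skewed, so the HPD interval has equal density at both endpoints and is the shortest 80% interval.
Solving f(1.868) = f(4.536) with F(4.536) − F(1.868) = 0.80 gives [1.868, 4.536].
For comparison, the equal-tailed interval is [2.064, 4.798]; the HPD is narrower and shifted toward the mode.

[1.868, 4.536]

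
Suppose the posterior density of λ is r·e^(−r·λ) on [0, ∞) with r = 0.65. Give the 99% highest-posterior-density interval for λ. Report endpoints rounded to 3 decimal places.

The exponential density is strictly decreasing on [0, ∞), so the HPD interval is anchored at 0: [0, q] with P(λ ≤ q) = 0.99.
q = −ln(1 − 0.99) / 0.65 = 4.6052 / 0.65 = 7.085.

[0.000, 7.085]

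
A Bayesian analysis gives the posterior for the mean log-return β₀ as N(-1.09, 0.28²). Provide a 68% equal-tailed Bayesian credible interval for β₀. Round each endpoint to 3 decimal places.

The posterior is symmetric, so the 68% equal-tailed interval is β₀ = -1.09 ± z·0.28 with z = 0.994.
Half-width: 0.994 × 0.28 = 0.278.
-1.09 − 0.278 = -1.368; -1.09 + 0.278 = -0.812.

[-1.368, -0.812]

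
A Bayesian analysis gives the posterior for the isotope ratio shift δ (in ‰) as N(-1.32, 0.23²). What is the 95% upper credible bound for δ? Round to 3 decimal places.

Need U with P(δ ≤ U) = 0.95: U = -1.32 + z_{0.05}·0.23.
z = 1.645; U = -1.32 + 1.645 × 0.23 = -0.942.

-0.942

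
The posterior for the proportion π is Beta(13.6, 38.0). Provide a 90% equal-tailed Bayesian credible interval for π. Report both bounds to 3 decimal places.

Posterior: Beta(13.6, 38.0).
Equal-tailed 90% interval: the 0.05 and 0.95 quantiles of Beta(13.6, 38.0).
Posterior mean ≈ 0.264, SD ≈ 0.061; a Normal approximation gives roughly [0.164, 0.363].
Exact: F⁻¹(0.05) = 0.169; F⁻¹(0.95) = 0.369.

[0.169, 0.369]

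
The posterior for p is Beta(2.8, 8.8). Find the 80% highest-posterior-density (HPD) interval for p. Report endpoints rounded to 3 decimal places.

[0.069, 0.368]

The posterior is unimodal and skewed, so the HPD interval has equal density at both endpoints and is the shortest 80% interval.
Solving f(0.069) = f(0.368) with F(0.368) − F(0.069) = 0.80 gives [0.069, 0.368].
For comparison, the equal-tailed interval is [0.097, 0.408]; the HPD is narrower and shifted toward the mode.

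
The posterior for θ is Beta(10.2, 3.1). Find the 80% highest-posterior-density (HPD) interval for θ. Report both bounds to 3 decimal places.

The posterior is unimodal and skewed, so the HPD interval has equal density at both endpoints and is the shortest 80% interval.
Solving f(0.649) = f(0.926) with F(0.926) − F(0.649) = 0.80 gives [0.649, 0.926].
For comparison, the equal-tailed interval is [0.613, 0.901]; the HPD is narrower and shifted toward the mode.

[0.649, 0.926]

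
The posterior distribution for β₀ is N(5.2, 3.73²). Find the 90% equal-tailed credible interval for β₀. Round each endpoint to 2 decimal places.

The posterior is symmetric, so the 90% equal-tailed interval is β₀ = 5.2 ± z·3.73 with z = 1.645.
Half-width: 1.645 × 3.73 = 6.14.
5.2 − 6.14 = -0.94; 5.2 + 6.14 = 11.34.

[-0.94, 11.34]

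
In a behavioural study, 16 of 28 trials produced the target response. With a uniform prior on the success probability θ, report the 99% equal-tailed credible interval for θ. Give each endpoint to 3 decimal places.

[0.336, 0.781]

Posterior: Beta(1+16, 1+12) = Beta(17, 13).
Equal-tailed 99% interval: the 0.005 and 0.995 quantiles of Beta(17, 13).
Posterior mean ≈ 0.567, SD ≈ 0.089; a Normal approximation gives roughly [0.337, 0.796].
Exact: F⁻¹(0.005) = 0.336; F⁻¹(0.995) = 0.781.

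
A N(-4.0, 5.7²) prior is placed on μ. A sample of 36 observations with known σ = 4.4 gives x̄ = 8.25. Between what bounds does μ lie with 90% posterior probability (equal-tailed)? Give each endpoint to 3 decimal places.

[6.854, 9.247]

Posterior precision = 1/5.7² + 36/4.4² = 0.0308 + 1.8595 = 1.8903, so posterior SD = 0.7273.
Posterior mean = (-4.0/5.7² + 36·8.25/4.4²) / 1.8903 = 8.0505.
Interval: 8.0505 ± 1.645 × 0.7273 → [6.854, 9.247].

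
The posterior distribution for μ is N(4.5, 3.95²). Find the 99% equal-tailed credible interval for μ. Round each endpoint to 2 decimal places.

The posterior is symmetric, so the 99% equal-tailed interval is μ = 4.5 ± z·3.95 with z = 2.576.
Half-width: 2.576 × 3.95 = 10.17.
4.5 − 10.17 = -5.67; 4.5 + 10.17 = 14.67.

[-5.67, 14.67]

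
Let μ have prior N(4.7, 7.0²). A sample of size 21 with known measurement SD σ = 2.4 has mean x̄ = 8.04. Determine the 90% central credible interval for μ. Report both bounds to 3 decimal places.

[7.162, 8.880]

Posterior precision = 1/7.0² + 21/2.4² = 0.0204 + 3.6458 = 3.6662, so posterior SD = 0.5223.
Posterior mean = (4.7/7.0² + 21·8.04/2.4²) / 3.6662 = 8.0214.
Interval: 8.0214 ± 1.645 × 0.5223 → [7.162, 8.880].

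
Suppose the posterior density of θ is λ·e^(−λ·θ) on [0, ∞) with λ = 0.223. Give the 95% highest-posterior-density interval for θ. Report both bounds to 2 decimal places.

[0.00, 13.43]

The exponential density is strictly decreasing on [0, ∞), so the HPD interval is anchored at 0: [0, q] with P(θ ≤ q) = 0.95.
q = −ln(1 − 0.95) / 0.223 = 2.9957 / 0.223 = 13.43.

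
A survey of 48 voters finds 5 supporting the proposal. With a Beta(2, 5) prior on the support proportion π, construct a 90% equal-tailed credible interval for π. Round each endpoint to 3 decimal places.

Posterior: Beta(2+5, 5+43) = Beta(7, 48).
Equal-tailed 90% interval: the 0.05 and 0.95 quantiles of Beta(7, 48).
Posterior mean ≈ 0.127, SD ≈ 0.045; a Normal approximation gives roughly [0.054, 0.201].
Exact: F⁻¹(0.05) = 0.062; F⁻¹(0.95) = 0.208.

[0.062, 0.208]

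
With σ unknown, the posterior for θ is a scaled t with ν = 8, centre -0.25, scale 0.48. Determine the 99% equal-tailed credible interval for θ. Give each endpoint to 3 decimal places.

The t_8 distribution is symmetric; the 99% interval is -0.25 ± t·0.48 with t_{0.995,8} = 3.355.
Half-width: 3.355 × 0.48 = 1.611.
-0.25 − 1.611 = -1.861; -0.25 + 1.611 = 1.361.

[-1.861, 1.361]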